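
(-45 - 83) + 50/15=-374/3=-124.67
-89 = -89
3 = 3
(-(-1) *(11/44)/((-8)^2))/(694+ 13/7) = 7/1246976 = 0.00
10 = 10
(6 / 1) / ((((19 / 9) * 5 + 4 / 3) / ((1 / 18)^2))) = 0.00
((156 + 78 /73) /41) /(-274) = -5733 /410041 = -0.01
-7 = -7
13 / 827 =0.02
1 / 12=0.08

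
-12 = -12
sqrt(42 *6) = 6 *sqrt(7) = 15.87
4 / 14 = 2 / 7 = 0.29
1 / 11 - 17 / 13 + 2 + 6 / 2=541 / 143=3.78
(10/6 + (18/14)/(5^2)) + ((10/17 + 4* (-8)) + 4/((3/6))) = -193616/8925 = -21.69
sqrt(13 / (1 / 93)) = sqrt(1209) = 34.77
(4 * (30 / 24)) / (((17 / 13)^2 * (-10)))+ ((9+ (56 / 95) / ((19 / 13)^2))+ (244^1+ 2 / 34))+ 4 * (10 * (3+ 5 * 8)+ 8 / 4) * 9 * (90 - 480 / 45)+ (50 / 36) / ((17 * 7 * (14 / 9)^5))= 92093266219582690831 / 74627151327680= 1234045.04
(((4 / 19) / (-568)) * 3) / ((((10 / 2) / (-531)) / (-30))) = -4779 / 1349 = -3.54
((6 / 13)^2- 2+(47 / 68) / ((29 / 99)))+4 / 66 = 6963365 / 10997844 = 0.63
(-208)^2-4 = 43260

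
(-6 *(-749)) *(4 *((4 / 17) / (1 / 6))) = 431424 / 17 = 25377.88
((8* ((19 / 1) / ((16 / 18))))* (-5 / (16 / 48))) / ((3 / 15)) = -12825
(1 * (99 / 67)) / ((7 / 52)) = 5148 / 469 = 10.98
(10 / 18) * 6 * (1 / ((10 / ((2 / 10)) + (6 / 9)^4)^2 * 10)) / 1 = 0.00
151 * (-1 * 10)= -1510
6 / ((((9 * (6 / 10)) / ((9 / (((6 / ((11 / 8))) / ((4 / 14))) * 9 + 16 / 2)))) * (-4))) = -11 / 640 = -0.02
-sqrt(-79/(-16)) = -sqrt(79)/4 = -2.22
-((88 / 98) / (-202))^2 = -484 / 24492601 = -0.00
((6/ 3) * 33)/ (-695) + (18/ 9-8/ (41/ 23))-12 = -415536/ 28495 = -14.58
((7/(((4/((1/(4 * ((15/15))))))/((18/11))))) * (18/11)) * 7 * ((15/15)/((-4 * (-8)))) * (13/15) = 17199/77440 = 0.22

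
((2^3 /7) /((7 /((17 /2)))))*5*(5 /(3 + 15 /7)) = 425 /63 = 6.75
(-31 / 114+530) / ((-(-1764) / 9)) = 8627 / 3192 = 2.70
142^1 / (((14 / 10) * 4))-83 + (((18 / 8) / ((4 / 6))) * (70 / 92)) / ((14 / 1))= -57.46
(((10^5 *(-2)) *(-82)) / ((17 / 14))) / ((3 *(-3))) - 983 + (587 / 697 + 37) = -9419528975 / 6273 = -1501598.75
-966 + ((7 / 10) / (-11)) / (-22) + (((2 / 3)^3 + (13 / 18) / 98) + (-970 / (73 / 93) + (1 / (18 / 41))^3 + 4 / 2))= -27609944210963 / 12620943720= -2187.63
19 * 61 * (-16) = -18544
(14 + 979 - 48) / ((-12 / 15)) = -4725 / 4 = -1181.25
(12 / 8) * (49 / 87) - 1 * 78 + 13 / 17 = -75321 / 986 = -76.39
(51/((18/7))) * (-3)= -119/2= -59.50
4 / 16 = 1 / 4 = 0.25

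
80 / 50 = 8 / 5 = 1.60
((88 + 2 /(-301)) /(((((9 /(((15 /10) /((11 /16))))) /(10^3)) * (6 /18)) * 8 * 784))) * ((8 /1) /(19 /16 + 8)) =211888000 /23849133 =8.88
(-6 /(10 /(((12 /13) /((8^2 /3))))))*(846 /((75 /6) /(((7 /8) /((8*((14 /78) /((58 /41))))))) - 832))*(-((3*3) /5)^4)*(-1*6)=19557560241 /11557400000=1.69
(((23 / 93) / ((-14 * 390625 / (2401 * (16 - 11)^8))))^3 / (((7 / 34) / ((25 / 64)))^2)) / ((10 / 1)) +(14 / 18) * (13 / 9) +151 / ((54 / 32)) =-1082340532763159 / 39535755264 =-27376.25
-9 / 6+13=23 / 2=11.50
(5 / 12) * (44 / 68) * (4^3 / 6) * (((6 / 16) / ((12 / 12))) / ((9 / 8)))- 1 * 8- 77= -38575 / 459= -84.04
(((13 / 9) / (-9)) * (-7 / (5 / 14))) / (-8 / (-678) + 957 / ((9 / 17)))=143962 / 82728405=0.00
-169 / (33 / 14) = -71.70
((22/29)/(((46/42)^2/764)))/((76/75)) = 138981150/291479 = 476.81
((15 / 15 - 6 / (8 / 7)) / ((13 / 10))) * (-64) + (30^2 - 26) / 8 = 16561 / 52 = 318.48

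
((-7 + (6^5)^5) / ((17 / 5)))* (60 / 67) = 8529086408978910410700 / 1139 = 7488223361702291844.34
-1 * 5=-5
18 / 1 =18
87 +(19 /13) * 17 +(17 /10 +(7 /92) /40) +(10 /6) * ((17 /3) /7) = 346291157 /3013920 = 114.90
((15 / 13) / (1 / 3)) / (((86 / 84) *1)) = 1890 / 559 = 3.38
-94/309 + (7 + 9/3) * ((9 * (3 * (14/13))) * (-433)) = -505753882/4017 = -125903.38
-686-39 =-725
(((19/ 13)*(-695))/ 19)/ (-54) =695/ 702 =0.99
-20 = -20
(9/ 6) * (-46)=-69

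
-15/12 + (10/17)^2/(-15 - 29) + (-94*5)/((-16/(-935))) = -698537765/25432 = -27466.88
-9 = -9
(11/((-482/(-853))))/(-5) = -9383/2410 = -3.89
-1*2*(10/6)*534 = -1780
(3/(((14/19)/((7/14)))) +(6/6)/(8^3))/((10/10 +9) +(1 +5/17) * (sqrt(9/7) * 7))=-10552835/2852864 +4096983 * sqrt(7)/2852864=0.10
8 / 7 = 1.14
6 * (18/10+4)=174/5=34.80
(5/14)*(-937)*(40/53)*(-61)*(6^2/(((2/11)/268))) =303297904800/371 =817514568.19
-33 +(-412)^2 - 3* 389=168544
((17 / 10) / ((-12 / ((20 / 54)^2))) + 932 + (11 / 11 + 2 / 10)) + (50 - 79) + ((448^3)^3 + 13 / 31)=726945957793021755917192.60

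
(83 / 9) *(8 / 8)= 9.22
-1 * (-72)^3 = 373248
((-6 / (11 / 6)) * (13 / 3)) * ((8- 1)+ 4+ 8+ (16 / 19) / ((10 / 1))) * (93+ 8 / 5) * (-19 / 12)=1013467 / 25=40538.68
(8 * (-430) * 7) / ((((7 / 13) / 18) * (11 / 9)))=-7244640 / 11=-658603.64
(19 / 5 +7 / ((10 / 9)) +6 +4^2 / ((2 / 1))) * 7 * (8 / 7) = 964 / 5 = 192.80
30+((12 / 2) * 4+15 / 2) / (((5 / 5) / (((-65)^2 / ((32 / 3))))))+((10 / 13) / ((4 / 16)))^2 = 135377605 / 10816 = 12516.42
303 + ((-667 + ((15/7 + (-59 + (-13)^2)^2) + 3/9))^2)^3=191796771469825864049490601525288/85766121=2236276623374699014888298.00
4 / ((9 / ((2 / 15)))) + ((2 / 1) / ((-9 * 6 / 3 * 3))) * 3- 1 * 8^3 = -69127 / 135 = -512.05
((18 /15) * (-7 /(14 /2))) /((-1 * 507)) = 2 /845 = 0.00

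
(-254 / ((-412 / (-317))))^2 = 1620787081 / 42436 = 38193.68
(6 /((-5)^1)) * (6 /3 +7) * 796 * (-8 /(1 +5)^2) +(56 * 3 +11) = 2089.40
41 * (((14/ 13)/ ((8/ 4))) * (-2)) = -574/ 13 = -44.15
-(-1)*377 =377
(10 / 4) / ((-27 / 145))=-725 / 54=-13.43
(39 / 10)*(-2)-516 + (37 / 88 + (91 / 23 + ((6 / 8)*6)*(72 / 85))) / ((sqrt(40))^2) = -3603173289 / 6881600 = -523.60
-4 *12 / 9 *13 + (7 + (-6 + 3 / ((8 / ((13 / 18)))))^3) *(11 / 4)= -250920889 / 442368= -567.22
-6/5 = -1.20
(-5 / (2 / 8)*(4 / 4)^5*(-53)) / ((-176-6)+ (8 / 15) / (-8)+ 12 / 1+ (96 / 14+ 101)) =-27825 / 1633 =-17.04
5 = 5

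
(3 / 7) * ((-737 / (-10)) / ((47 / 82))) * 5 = 90651 / 329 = 275.53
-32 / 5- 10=-82 / 5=-16.40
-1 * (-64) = 64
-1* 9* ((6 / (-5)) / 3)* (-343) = -6174 / 5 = -1234.80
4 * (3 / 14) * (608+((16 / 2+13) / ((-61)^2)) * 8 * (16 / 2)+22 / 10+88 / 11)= 69049986 / 130235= 530.20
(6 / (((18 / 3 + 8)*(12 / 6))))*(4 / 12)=0.07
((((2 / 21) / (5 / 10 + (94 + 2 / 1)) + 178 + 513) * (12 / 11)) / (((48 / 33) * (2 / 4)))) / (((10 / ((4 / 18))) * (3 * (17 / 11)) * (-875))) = -30806897 / 5425953750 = -0.01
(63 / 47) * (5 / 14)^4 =5625 / 257936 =0.02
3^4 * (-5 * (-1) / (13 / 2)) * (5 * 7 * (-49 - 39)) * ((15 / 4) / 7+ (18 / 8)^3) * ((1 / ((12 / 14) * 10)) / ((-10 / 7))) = 5981283 / 32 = 186915.09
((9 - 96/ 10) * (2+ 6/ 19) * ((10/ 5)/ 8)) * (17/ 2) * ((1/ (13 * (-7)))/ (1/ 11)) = 6171/ 17290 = 0.36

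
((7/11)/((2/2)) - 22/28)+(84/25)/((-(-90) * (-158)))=-682453/4562250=-0.15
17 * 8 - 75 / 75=135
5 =5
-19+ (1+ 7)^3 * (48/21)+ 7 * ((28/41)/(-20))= 1651752/1435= 1151.05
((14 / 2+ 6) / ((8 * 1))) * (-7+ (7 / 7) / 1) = -39 / 4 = -9.75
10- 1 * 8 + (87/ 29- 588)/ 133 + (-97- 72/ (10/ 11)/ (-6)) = -57322/ 665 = -86.20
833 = 833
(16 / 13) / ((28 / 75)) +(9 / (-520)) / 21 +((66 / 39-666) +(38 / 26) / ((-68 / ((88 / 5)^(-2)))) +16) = -645.01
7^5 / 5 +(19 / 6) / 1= 100937 / 30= 3364.57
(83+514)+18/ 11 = 6585/ 11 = 598.64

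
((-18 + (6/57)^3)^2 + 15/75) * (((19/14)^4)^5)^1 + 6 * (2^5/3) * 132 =1315502093519448113973945429/8537577084212734853120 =154083.77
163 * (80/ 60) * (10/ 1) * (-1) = -6520/ 3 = -2173.33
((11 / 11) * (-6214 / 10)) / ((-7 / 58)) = 180206 / 35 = 5148.74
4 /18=2 /9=0.22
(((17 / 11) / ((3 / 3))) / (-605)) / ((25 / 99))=-153 / 15125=-0.01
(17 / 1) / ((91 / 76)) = 1292 / 91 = 14.20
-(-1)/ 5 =1/ 5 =0.20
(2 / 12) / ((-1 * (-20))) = 0.01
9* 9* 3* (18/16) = 2187/8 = 273.38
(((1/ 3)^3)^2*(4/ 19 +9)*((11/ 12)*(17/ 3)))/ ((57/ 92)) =752675/ 7105563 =0.11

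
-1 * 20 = -20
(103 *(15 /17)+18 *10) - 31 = 239.88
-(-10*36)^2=-129600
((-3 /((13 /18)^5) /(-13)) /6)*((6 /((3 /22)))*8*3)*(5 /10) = 498845952 /4826809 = 103.35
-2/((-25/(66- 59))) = 14/25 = 0.56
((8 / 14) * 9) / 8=9 / 14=0.64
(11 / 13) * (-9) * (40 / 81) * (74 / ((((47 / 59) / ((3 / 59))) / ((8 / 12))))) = -65120 / 5499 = -11.84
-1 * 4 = -4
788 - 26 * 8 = 580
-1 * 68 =-68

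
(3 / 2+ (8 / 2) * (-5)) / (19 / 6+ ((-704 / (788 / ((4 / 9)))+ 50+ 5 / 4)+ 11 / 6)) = -131202 / 396109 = -0.33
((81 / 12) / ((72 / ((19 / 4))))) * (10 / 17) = 285 / 1088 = 0.26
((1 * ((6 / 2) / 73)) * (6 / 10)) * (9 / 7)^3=6561 / 125195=0.05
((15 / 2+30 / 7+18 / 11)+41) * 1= 54.42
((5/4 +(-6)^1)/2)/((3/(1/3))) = -19/72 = -0.26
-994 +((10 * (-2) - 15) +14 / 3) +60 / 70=-21493 / 21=-1023.48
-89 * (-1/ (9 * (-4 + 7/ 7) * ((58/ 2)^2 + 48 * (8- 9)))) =-0.00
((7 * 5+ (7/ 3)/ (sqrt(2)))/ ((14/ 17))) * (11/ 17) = 11 * sqrt(2)/ 12+ 55/ 2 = 28.80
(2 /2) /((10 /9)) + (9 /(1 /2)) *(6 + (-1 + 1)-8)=-351 /10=-35.10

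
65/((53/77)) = 94.43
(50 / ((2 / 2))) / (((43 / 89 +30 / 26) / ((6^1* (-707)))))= -122699850 / 947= -129566.90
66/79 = 0.84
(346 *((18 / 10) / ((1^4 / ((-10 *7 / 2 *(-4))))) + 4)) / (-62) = -44288 / 31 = -1428.65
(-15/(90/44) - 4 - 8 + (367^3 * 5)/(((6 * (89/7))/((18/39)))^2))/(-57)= -36254042663/228908979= -158.38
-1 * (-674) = 674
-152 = -152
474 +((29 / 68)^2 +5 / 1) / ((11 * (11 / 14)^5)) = 243484480200 / 511981129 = 475.57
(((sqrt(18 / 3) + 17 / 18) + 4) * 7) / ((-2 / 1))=-623 / 36 - 7 * sqrt(6) / 2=-25.88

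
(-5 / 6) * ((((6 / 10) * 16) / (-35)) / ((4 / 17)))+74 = 2624 / 35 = 74.97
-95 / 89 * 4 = -380 / 89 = -4.27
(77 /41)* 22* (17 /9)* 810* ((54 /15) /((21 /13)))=5776056 /41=140879.41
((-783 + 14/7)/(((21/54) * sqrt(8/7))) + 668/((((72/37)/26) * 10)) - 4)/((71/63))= 559769/710 - 891 * sqrt(14)/2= -878.50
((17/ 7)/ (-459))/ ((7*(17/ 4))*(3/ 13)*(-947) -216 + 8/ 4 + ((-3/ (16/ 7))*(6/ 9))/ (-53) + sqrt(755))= 30382144*sqrt(755)/ 258958404193005909 + 68010456904/ 86319468064335303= 0.00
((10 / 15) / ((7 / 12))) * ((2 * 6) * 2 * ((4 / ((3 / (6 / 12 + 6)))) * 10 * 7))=16640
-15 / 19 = -0.79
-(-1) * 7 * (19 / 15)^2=2527 / 225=11.23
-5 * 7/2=-35/2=-17.50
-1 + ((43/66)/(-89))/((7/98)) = -3238/2937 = -1.10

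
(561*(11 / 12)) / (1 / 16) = 8228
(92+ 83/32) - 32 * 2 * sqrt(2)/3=3027/32 - 64 * sqrt(2)/3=64.42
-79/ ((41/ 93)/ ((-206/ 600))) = 252247/ 4100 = 61.52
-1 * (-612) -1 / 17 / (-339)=3526957 / 5763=612.00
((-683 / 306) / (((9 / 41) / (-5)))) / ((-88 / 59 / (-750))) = 25564.73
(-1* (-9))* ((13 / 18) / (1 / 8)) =52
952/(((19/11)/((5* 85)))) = 4450600/19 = 234242.11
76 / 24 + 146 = 895 / 6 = 149.17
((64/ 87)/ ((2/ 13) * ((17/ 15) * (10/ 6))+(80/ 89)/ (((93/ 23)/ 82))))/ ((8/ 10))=4304040/ 86682827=0.05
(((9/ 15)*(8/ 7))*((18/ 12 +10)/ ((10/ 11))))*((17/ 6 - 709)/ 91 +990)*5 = 135684659/ 3185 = 42601.15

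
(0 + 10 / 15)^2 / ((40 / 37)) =0.41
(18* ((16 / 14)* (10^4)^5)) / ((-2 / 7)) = -7200000000000000000000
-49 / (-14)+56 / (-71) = 385 / 142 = 2.71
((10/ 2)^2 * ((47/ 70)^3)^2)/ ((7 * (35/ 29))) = 312597244541/ 1152960200000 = 0.27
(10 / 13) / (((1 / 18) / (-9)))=-124.62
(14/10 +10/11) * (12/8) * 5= 381/22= 17.32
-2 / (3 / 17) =-34 / 3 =-11.33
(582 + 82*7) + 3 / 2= 2315 / 2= 1157.50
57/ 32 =1.78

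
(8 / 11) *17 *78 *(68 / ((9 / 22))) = 160298.67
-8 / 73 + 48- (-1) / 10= 47.99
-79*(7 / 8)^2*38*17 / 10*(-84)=26256993 / 80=328212.41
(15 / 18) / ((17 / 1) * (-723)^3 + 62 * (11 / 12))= -5 / 38549172493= -0.00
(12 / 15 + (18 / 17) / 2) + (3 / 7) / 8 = 1.38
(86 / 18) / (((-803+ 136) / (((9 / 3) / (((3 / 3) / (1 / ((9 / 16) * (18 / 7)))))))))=-2408 / 162081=-0.01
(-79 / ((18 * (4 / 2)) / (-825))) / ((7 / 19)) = 4913.99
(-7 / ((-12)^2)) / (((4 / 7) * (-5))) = 49 / 2880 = 0.02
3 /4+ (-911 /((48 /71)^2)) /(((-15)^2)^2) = 82887649 /116640000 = 0.71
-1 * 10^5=-100000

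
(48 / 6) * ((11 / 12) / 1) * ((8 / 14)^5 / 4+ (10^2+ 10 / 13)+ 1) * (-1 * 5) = -2446288790 / 655473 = -3732.10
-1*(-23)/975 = 23/975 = 0.02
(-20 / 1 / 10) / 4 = -1 / 2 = -0.50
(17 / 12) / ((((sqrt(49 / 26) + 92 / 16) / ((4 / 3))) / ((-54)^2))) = 6587568 / 6485 -308448 * sqrt(26) / 6485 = 773.29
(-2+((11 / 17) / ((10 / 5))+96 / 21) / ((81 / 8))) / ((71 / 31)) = -0.66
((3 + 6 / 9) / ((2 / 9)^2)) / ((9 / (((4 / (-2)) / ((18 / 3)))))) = -11 / 4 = -2.75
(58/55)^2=3364/3025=1.11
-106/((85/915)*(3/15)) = -96990/17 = -5705.29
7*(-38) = -266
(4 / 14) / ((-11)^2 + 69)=1 / 665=0.00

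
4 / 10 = 2 / 5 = 0.40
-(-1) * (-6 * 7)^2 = 1764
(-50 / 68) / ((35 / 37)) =-0.78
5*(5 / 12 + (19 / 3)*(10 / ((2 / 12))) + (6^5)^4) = 219369506403801385 / 12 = 18280792200316782.08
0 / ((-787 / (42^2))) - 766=-766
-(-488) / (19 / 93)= 45384 / 19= 2388.63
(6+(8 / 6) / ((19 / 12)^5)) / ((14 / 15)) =113912775 / 17332693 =6.57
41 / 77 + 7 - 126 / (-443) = 266642 / 34111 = 7.82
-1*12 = -12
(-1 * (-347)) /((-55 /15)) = -1041 /11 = -94.64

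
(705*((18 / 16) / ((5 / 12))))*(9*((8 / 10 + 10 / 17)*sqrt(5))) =2021517*sqrt(5) / 85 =53179.41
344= 344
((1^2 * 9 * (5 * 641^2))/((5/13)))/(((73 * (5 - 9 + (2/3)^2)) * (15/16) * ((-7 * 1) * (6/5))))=48073077/2044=23519.12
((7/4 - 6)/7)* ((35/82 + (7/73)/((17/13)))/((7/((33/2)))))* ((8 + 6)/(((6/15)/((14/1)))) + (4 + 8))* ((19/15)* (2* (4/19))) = -20075231/104755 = -191.64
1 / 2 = 0.50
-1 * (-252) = 252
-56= -56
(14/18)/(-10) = -7/90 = -0.08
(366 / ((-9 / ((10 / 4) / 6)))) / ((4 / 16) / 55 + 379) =-33550 / 750429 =-0.04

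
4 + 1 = 5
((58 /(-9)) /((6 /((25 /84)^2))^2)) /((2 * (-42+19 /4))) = 11328125 /600880944384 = 0.00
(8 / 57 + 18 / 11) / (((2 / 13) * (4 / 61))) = 176.12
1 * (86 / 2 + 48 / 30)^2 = 49729 / 25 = 1989.16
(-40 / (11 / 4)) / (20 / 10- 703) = 160 / 7711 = 0.02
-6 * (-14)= 84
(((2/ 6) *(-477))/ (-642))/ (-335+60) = -53/ 58850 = -0.00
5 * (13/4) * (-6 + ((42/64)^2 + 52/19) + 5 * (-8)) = -54167685/77824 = -696.03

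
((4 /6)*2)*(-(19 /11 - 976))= 42868 /33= 1299.03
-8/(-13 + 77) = -1/8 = -0.12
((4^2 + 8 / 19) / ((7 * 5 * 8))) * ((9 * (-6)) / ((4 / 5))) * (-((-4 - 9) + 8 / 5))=-3159 / 70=-45.13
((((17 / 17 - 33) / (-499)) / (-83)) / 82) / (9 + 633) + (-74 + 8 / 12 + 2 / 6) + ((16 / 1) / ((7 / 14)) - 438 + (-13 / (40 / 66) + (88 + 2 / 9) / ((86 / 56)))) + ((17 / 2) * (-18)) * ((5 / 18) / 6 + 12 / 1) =-803747923132843 / 351582493365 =-2286.09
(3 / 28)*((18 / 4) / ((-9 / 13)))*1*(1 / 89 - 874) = 3033615 / 4984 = 608.67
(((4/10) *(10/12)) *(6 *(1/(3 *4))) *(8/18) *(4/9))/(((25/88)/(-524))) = -368896/6075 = -60.72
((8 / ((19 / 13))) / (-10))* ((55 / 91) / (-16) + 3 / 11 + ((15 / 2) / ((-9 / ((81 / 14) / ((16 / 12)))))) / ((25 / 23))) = 123797 / 73150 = 1.69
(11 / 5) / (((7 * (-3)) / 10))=-22 / 21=-1.05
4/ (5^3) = 4/ 125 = 0.03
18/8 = 9/4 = 2.25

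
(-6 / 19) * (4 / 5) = -24 / 95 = -0.25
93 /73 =1.27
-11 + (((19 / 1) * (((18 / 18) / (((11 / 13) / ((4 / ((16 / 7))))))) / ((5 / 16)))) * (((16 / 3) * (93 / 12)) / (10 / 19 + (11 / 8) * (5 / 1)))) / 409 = -704774107 / 75920625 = -9.28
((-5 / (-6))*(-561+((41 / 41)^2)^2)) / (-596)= 350 / 447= 0.78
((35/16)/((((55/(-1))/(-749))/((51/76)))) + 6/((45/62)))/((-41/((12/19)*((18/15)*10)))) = -17008557/3256220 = -5.22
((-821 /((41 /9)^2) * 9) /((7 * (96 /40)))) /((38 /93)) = -92768895 /1788584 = -51.87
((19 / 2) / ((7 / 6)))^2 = 3249 / 49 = 66.31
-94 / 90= -47 / 45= -1.04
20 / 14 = 10 / 7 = 1.43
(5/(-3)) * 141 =-235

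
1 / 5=0.20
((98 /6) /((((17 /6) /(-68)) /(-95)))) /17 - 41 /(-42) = 1564777 /714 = 2191.56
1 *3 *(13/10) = 39/10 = 3.90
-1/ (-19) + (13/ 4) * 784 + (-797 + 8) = 33422/ 19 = 1759.05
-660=-660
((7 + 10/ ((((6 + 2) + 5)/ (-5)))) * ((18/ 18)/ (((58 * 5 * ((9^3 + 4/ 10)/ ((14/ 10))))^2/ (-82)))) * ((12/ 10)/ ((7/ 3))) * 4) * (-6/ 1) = 363096/ 2596706396375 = 0.00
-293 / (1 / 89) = -26077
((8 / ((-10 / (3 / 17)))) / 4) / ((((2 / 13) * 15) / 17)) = -13 / 50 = -0.26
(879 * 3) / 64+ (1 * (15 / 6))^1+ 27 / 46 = 44.29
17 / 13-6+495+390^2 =1983674 / 13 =152590.31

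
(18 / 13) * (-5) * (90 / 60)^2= -405 / 26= -15.58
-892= -892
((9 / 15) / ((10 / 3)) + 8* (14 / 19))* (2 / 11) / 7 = 5771 / 36575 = 0.16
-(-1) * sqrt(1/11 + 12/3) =3 * sqrt(55)/11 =2.02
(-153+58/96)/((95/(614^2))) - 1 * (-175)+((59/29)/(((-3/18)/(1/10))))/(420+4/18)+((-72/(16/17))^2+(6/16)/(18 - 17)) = -3940095249301/6580680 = -598736.79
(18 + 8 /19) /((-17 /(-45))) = 15750 /323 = 48.76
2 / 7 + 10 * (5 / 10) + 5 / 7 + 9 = 15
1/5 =0.20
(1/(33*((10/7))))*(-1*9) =-21/110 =-0.19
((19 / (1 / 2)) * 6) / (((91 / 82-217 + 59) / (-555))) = 2075256 / 2573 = 806.55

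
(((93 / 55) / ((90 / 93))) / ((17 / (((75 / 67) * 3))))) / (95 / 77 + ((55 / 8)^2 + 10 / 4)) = 0.01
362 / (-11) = -362 / 11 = -32.91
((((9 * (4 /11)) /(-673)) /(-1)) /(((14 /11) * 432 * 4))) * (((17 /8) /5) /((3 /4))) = 17 /13567680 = 0.00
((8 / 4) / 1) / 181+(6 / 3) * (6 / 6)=364 / 181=2.01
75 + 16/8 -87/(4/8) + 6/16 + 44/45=-34433/360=-95.65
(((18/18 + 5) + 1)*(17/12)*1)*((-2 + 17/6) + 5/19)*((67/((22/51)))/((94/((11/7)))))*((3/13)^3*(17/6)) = 123439125/125562944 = 0.98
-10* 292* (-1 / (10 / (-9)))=-2628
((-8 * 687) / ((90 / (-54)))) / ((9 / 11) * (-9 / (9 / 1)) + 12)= 60456 / 205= 294.91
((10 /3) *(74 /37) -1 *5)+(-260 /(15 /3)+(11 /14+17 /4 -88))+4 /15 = -133.03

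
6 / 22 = 3 / 11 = 0.27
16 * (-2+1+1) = 0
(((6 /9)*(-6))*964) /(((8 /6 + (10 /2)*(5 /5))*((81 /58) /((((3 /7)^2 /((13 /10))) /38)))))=-1118240 /689871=-1.62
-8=-8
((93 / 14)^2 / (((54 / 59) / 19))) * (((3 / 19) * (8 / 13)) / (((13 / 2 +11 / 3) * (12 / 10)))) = 283495 / 38857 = 7.30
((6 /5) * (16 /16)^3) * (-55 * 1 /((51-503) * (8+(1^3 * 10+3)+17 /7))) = 231 /37064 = 0.01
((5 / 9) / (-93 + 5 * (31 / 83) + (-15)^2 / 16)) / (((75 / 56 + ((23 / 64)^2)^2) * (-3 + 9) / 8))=-3119219998720 / 440062088737401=-0.01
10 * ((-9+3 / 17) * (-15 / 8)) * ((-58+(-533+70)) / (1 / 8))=-11722500 / 17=-689558.82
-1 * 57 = -57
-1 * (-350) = 350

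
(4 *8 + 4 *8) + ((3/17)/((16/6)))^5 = 2977656006313/46525874176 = 64.00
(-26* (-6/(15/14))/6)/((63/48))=832/45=18.49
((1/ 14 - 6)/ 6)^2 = 6889/ 7056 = 0.98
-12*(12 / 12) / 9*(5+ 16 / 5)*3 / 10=-82 / 25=-3.28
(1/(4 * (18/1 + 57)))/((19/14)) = 7/2850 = 0.00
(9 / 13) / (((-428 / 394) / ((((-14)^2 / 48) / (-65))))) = 28959 / 723320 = 0.04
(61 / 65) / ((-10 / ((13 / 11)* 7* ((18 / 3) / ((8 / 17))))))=-21777 / 2200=-9.90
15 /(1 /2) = 30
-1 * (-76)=76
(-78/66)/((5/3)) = -39/55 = -0.71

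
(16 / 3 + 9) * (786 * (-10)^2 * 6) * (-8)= -54076800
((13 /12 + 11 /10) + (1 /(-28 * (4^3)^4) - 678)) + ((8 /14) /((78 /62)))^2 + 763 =2185421177958413 /25007782625280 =87.39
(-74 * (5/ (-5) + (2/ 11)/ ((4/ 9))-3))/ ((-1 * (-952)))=2923/ 10472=0.28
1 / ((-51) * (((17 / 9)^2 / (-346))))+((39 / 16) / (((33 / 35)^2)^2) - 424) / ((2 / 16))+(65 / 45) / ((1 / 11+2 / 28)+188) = -3365.42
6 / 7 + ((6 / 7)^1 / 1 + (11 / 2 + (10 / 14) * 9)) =191 / 14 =13.64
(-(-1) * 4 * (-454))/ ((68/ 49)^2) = -545027/ 578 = -942.95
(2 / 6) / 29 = 1 / 87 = 0.01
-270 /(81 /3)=-10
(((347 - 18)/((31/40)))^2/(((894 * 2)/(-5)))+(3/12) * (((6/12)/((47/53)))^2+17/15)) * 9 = -114687471196251/25304360080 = -4532.32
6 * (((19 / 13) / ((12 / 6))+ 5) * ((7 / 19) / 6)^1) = 1043 / 494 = 2.11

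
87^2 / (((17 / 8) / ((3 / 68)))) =45414 / 289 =157.14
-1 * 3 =-3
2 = 2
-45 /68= -0.66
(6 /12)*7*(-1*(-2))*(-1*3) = -21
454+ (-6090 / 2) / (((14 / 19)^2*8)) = -55339 / 224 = -247.05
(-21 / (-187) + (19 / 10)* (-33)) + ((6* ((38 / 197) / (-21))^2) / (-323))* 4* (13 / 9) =-6009287216413 / 96013854090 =-62.59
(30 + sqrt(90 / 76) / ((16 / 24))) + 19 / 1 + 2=9 * sqrt(190) / 76 + 51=52.63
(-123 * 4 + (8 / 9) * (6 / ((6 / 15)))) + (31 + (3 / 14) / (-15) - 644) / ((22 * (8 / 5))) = -333367 / 672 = -496.08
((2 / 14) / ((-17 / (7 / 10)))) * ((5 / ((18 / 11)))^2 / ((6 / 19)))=-11495 / 66096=-0.17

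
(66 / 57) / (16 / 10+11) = 110 / 1197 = 0.09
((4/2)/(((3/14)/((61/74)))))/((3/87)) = 24766/111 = 223.12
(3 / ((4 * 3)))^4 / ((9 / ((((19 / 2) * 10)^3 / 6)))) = 857375 / 13824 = 62.02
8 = 8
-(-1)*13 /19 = 13 /19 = 0.68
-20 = -20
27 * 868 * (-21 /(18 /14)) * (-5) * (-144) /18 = -15311520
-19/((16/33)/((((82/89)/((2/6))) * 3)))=-231363/712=-324.95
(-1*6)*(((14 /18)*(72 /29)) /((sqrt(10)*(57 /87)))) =-168*sqrt(10) /95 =-5.59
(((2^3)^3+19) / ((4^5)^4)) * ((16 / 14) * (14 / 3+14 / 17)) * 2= 885 / 146028888064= 0.00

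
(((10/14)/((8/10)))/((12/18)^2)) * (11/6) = 825/224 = 3.68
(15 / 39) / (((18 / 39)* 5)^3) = 169 / 5400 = 0.03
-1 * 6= -6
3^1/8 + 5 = 43/8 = 5.38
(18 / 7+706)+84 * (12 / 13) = 71536 / 91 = 786.11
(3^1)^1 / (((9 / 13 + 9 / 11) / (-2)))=-3.97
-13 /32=-0.41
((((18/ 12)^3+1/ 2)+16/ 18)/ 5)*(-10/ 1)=-343/ 36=-9.53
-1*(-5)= 5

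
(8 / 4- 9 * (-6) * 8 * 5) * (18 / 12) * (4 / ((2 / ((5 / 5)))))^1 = 6486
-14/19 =-0.74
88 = 88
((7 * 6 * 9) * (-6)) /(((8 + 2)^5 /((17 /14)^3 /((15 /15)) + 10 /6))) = -768393 /9800000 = -0.08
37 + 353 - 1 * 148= 242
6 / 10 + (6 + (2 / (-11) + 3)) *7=3428 / 55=62.33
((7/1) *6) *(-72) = -3024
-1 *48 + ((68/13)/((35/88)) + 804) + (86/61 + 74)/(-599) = 12785241596/16625245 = 769.03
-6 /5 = -1.20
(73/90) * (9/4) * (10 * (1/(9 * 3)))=73/108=0.68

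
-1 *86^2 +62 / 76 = -7395.18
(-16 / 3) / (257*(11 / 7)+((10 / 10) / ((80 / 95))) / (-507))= -302848 / 22932491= -0.01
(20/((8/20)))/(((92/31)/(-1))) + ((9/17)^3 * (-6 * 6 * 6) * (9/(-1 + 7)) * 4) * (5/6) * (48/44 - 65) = 25418470835/2485978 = 10224.74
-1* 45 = -45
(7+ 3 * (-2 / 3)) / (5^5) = 1 / 625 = 0.00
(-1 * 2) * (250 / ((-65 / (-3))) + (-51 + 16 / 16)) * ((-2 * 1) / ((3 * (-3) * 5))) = 400 / 117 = 3.42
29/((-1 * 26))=-29/26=-1.12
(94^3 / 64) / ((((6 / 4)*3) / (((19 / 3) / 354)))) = 1972637 / 38232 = 51.60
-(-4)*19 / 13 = 76 / 13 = 5.85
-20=-20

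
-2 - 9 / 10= -29 / 10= -2.90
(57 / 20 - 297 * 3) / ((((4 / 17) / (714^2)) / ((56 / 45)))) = -59866958634 / 25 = -2394678345.36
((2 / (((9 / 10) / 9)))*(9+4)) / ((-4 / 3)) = -195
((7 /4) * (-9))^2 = 3969 /16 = 248.06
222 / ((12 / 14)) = 259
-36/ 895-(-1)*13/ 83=8647/ 74285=0.12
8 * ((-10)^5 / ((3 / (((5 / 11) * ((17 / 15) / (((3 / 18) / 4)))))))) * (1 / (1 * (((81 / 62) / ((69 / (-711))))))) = 155148800000 / 633501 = 244906.95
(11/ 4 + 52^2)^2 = 117223929/ 16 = 7326495.56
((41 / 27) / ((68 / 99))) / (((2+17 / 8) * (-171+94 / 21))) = -574 / 178347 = -0.00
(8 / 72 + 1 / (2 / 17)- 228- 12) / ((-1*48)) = 4165 / 864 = 4.82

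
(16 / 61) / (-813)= -16 / 49593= -0.00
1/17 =0.06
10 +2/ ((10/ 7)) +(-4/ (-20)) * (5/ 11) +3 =797/ 55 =14.49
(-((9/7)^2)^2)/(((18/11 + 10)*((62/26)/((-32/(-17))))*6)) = -312741/10122616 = -0.03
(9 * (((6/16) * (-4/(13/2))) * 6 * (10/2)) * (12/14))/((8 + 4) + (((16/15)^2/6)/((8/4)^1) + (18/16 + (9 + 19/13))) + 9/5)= -26244000/12521537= -2.10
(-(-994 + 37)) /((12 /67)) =21373 /4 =5343.25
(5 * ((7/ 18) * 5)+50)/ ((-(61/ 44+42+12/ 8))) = -946/ 711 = -1.33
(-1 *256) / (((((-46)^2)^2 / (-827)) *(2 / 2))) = 13232 / 279841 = 0.05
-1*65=-65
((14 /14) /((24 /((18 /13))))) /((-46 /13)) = -3 /184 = -0.02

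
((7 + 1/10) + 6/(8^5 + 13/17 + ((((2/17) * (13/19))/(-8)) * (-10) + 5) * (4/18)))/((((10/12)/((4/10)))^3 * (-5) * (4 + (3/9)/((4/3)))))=-11687817186432/316299921484375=-0.04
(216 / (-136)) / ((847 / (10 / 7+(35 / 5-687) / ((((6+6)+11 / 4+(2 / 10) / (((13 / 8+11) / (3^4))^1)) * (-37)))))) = -53014230 / 10980196997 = -0.00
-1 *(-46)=46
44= 44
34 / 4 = 8.50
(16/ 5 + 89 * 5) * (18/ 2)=20169/ 5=4033.80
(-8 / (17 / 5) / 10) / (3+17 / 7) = -14 / 323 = -0.04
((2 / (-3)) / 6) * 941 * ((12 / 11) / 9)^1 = -3764 / 297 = -12.67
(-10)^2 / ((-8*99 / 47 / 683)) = -802525 / 198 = -4053.16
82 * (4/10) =164/5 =32.80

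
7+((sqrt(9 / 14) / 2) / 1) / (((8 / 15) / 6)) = 135 * sqrt(14) / 112+7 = 11.51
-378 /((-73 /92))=34776 /73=476.38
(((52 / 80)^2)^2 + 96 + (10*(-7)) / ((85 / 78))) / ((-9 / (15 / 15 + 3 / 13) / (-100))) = 86885537 / 198900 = 436.83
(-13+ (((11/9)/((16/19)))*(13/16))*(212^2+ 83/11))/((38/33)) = 1343137367/29184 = 46023.07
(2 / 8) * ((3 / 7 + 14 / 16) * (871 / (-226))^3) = -18.66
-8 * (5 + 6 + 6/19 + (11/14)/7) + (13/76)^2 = -25866983/283024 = -91.40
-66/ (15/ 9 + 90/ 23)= -414/ 35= -11.83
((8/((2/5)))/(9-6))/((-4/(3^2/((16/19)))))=-17.81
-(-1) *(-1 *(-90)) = 90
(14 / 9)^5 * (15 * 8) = 21512960 / 19683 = 1092.97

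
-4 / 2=-2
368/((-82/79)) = -14536/41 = -354.54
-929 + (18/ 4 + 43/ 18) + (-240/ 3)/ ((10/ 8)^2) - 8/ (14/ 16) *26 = -381473/ 315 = -1211.03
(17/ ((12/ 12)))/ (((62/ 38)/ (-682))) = -7106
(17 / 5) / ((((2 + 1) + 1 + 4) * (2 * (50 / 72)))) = 0.31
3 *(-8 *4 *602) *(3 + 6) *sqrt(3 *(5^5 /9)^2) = -180600000 *sqrt(3) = -312808375.85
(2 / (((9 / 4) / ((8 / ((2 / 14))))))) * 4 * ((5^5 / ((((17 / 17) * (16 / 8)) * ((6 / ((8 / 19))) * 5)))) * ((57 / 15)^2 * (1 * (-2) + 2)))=0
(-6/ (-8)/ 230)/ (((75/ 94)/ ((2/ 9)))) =47/ 51750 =0.00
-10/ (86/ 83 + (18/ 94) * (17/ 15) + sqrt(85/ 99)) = -235996553925/ 13405368763 + 5706675375 * sqrt(935)/ 13405368763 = -4.59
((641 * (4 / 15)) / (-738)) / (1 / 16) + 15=62513 / 5535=11.29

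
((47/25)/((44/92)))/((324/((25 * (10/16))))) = 5405/28512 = 0.19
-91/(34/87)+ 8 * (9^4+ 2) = 1777219/34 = 52271.15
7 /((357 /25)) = 25 /51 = 0.49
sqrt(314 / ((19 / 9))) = 3*sqrt(5966) / 19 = 12.20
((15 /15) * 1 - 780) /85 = -779 /85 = -9.16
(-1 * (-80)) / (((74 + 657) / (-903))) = -1680 / 17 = -98.82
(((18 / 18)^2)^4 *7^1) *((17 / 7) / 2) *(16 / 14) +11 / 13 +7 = 1598 / 91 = 17.56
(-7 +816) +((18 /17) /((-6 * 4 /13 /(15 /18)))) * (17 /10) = 12931 /16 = 808.19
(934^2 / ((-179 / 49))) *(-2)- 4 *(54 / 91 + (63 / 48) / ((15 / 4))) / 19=739068419417 / 1547455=477602.53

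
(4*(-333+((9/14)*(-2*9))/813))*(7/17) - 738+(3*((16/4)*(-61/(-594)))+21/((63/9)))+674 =-277423907/456093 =-608.26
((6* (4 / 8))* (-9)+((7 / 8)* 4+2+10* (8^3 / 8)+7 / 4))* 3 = 7443 / 4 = 1860.75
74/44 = 37/22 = 1.68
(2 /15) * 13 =26 /15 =1.73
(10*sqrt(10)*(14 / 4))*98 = 10846.61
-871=-871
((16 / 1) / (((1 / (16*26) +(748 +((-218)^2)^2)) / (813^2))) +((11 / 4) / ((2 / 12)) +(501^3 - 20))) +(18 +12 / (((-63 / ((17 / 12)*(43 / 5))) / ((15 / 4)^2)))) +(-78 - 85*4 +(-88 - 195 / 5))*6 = 13232420490874220987553 / 105229491447920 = 125748212.87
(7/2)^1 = 7/2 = 3.50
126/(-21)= -6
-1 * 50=-50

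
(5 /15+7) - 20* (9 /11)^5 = 182 /483153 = 0.00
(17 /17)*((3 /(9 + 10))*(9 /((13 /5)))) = 135 /247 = 0.55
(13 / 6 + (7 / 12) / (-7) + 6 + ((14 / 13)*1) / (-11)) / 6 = 13703 / 10296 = 1.33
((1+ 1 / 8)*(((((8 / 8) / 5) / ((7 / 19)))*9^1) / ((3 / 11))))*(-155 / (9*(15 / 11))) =-71269 / 280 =-254.53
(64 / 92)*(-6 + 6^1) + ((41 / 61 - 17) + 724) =43168 / 61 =707.67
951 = 951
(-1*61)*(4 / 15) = -244 / 15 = -16.27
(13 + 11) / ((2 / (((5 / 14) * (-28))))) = -120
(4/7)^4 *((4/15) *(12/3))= 4096/36015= 0.11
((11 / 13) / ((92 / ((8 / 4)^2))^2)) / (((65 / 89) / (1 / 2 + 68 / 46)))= 6853 / 1581710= 0.00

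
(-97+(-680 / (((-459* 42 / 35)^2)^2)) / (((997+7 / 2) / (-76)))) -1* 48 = -61362342517272085 / 423188569086273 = -145.00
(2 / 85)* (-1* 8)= -16 / 85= -0.19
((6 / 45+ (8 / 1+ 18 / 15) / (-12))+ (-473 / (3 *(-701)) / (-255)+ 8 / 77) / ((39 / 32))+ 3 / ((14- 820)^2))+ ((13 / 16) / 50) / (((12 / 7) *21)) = -7060601290414601 / 12876015750998400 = -0.55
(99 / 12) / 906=11 / 1208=0.01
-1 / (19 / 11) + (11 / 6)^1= 143 / 114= 1.25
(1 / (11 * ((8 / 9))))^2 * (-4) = -81 / 1936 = -0.04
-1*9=-9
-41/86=-0.48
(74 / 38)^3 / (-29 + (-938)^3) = -50653 / 5660689495159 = -0.00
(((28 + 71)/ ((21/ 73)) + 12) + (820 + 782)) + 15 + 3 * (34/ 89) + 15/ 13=15999111/ 8099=1975.44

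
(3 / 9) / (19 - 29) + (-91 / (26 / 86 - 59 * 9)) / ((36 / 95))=49193 / 117360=0.42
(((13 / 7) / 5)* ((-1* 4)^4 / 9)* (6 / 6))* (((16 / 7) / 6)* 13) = 52.32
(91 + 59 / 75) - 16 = 5684 / 75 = 75.79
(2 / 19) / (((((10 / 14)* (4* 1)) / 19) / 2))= 7 / 5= 1.40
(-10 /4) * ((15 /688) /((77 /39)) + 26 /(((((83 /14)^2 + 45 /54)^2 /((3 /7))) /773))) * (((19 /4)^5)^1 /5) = -8057.14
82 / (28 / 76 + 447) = 779 / 4250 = 0.18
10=10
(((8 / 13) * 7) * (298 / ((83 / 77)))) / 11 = 116816 / 1079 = 108.26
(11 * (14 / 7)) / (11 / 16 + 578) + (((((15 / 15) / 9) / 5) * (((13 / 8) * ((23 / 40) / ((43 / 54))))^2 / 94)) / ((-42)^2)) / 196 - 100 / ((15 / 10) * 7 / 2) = -9601683402505852081 / 505096498679808000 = -19.01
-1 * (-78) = 78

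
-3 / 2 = -1.50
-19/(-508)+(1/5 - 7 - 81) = -222917/2540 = -87.76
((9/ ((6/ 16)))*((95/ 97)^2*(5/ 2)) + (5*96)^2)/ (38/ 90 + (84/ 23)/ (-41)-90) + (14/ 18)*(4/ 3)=-2569.12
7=7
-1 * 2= -2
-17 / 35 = -0.49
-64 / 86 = -32 / 43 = -0.74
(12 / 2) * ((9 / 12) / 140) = 9 / 280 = 0.03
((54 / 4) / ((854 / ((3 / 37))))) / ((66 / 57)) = 1539 / 1390312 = 0.00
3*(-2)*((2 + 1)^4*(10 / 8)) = -1215 / 2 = -607.50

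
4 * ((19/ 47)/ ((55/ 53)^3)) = 11314652/ 7819625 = 1.45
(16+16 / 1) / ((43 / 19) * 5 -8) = 608 / 63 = 9.65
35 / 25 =7 / 5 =1.40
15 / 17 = 0.88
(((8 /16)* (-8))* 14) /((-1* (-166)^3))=-7 /571787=-0.00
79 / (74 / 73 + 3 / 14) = 80738 / 1255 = 64.33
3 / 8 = 0.38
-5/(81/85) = -425/81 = -5.25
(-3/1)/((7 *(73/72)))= -216/511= -0.42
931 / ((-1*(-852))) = 931 / 852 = 1.09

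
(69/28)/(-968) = -69/27104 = -0.00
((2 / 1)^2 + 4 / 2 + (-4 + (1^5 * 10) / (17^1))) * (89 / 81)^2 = 348524 / 111537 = 3.12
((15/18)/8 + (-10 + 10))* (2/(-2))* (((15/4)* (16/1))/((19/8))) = -50/19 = -2.63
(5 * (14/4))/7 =5/2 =2.50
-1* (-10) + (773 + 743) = 1526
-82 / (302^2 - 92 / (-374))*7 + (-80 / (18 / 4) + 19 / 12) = -4973521135 / 306993492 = -16.20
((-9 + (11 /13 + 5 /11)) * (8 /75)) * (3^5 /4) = -178362 /3575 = -49.89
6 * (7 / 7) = 6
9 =9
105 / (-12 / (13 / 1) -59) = -1365 / 779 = -1.75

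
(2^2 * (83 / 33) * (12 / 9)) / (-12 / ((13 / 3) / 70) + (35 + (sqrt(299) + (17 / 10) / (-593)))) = -1253656936373920 / 14669774527155759 - 7892128836800 * sqrt(299) / 14669774527155759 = -0.09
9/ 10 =0.90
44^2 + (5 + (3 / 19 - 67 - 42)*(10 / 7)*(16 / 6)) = 609019 / 399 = 1526.36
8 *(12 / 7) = 96 / 7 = 13.71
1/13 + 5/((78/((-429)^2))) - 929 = 282583/26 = 10868.58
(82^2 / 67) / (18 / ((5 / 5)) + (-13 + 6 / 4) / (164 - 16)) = 1990304 / 355435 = 5.60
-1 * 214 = -214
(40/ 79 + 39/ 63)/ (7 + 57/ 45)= 9335/ 68572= 0.14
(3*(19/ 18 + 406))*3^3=65943/ 2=32971.50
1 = 1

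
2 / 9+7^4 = 21611 / 9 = 2401.22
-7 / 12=-0.58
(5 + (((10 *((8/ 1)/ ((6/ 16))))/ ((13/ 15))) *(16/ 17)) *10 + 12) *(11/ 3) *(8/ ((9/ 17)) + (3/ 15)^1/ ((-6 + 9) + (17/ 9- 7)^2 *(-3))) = 237859735883/ 1839825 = 129283.89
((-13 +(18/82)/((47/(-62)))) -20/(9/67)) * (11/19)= -30939271/329517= -93.89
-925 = -925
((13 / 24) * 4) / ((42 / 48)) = 52 / 21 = 2.48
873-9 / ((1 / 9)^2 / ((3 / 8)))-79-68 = 452.62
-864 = -864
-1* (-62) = 62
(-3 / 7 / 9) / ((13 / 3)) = -0.01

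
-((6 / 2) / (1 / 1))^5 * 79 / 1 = -19197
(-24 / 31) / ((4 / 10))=-1.94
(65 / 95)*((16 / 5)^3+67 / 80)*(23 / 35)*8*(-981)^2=19339692306129 / 166250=116328976.28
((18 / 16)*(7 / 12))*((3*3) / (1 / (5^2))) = 147.66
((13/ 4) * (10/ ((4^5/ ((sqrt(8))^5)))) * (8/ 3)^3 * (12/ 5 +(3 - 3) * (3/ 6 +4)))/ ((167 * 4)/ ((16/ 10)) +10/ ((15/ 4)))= 0.62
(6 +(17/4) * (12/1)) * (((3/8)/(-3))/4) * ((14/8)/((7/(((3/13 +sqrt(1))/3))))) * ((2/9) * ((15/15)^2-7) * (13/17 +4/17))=0.24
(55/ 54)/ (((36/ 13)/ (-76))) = -13585/ 486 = -27.95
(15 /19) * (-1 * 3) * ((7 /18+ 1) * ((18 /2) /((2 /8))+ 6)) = -2625 /19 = -138.16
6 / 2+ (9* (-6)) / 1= -51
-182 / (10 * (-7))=13 / 5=2.60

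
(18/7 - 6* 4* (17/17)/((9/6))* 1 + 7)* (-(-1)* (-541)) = 24345/7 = 3477.86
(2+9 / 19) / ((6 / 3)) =47 / 38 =1.24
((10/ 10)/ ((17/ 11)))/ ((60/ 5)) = 11/ 204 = 0.05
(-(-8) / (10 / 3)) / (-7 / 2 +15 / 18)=-9 / 10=-0.90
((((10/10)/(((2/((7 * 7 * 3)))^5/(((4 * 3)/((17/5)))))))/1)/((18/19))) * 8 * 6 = 6520941123165/17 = 383584771950.88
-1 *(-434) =434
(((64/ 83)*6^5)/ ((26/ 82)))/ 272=1275264/ 18343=69.52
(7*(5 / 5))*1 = 7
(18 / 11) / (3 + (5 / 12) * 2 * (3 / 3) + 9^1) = 108 / 847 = 0.13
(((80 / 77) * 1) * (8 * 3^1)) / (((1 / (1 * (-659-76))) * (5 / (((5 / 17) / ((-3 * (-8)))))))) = -8400 / 187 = -44.92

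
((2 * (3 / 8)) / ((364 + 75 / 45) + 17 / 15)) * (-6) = -45 / 3668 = -0.01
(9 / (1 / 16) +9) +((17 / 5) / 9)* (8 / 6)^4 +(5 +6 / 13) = 7565276 / 47385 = 159.66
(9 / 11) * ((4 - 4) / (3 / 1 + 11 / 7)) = 0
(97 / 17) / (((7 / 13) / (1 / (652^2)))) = 1261 / 50587376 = 0.00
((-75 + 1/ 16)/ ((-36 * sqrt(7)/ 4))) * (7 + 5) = 1199 * sqrt(7)/ 84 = 37.76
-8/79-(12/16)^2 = -839/1264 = -0.66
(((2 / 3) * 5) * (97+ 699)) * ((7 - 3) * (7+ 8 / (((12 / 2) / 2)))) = 923360 / 9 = 102595.56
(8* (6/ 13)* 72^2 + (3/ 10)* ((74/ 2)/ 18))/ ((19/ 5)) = 14930401/ 2964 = 5037.25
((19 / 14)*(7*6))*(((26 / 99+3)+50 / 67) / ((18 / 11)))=505229 / 3618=139.64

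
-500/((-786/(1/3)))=0.21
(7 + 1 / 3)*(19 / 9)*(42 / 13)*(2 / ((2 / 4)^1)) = 23408 / 117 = 200.07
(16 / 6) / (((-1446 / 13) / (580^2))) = -17492800 / 2169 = -8064.91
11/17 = 0.65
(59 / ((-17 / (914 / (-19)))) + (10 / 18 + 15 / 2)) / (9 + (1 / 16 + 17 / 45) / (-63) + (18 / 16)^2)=10256430240 / 601208621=17.06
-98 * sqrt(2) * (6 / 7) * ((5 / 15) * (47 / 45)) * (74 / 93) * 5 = -97384 * sqrt(2) / 837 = -164.54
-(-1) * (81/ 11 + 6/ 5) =471/ 55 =8.56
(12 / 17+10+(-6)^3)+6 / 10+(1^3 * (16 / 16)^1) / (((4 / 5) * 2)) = -138767 / 680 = -204.07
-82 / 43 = -1.91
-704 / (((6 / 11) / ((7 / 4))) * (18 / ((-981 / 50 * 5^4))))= 4616150 / 3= 1538716.67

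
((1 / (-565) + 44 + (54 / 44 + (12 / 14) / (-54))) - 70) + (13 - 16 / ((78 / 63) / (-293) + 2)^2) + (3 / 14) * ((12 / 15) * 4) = -11160573662431 / 738054494100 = -15.12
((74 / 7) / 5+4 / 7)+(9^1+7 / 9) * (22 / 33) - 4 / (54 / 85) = 916 / 315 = 2.91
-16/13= -1.23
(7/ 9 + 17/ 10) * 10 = 223/ 9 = 24.78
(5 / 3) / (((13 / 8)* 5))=8 / 39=0.21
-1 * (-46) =46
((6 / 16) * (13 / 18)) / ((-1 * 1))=-13 / 48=-0.27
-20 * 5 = -100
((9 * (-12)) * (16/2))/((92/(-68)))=14688/23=638.61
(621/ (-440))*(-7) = 4347/ 440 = 9.88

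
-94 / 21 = -4.48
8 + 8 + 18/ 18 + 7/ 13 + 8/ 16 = 469/ 26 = 18.04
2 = 2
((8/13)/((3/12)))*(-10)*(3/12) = -6.15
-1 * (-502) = 502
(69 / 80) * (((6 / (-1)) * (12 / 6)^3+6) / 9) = -161 / 40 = -4.02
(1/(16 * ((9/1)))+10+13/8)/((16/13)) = 21775/2304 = 9.45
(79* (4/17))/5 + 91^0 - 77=-6144/85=-72.28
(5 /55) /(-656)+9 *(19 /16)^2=1465283 /115456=12.69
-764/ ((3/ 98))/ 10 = -37436/ 15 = -2495.73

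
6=6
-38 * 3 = -114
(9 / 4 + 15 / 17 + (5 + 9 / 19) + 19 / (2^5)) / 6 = 95089 / 62016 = 1.53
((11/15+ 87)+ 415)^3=428831641421/3375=127061227.09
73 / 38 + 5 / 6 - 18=-869 / 57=-15.25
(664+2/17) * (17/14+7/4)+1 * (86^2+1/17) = 2228797/238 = 9364.69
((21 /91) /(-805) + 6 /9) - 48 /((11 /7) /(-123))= 3757.76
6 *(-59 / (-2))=177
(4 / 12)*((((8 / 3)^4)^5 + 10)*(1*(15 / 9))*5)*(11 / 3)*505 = 1700728409530.06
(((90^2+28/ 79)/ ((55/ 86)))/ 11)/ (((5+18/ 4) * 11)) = 110067616/ 9989155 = 11.02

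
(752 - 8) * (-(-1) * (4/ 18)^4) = 3968/ 2187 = 1.81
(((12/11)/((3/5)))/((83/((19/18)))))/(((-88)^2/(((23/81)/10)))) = 437/5154228288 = 0.00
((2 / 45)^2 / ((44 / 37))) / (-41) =-37 / 913275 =-0.00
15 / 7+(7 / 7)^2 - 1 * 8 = -34 / 7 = -4.86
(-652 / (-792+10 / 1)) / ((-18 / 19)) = -3097 / 3519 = -0.88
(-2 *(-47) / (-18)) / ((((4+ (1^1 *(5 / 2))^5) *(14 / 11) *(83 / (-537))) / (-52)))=-76995776 / 5669979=-13.58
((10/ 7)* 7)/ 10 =1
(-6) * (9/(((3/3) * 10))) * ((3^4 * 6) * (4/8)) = -6561/5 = -1312.20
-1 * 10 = -10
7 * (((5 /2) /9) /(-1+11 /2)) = 35 /81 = 0.43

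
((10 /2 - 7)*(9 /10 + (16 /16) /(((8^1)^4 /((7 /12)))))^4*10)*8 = -2394912767302564013521 /22799473113563136000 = -105.04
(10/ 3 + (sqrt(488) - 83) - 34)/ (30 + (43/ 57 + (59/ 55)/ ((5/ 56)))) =-1781725/ 670403 + 31350 * sqrt(122)/ 670403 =-2.14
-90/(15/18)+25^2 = 517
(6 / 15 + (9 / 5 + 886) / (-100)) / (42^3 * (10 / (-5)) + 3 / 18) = 12717 / 222263750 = 0.00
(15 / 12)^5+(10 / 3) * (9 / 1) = 33845 / 1024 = 33.05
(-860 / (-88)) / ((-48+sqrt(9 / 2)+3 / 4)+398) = 603290 / 21651707 - 2580 *sqrt(2) / 21651707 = 0.03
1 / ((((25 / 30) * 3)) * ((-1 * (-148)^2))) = -0.00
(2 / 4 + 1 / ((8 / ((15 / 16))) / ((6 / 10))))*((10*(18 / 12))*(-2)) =-1095 / 64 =-17.11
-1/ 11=-0.09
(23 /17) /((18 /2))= 0.15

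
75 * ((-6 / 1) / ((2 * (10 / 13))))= -585 / 2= -292.50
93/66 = 31/22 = 1.41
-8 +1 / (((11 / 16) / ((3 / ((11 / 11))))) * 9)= -248 / 33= -7.52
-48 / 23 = -2.09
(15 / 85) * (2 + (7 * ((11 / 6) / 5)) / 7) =71 / 170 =0.42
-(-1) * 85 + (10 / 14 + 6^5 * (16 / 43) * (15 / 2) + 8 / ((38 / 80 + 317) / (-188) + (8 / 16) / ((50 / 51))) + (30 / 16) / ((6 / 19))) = 4649867403565 / 213440304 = 21785.33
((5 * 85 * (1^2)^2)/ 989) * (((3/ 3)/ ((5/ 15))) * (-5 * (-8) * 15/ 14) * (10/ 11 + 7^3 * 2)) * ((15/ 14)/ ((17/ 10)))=12750750000/ 533071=23919.42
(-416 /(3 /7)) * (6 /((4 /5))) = -7280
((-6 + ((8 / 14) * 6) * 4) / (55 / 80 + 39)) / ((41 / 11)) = 9504 / 182245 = 0.05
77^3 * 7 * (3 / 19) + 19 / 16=153395449 / 304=504590.29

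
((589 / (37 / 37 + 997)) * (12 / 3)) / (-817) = -62 / 21457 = -0.00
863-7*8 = 807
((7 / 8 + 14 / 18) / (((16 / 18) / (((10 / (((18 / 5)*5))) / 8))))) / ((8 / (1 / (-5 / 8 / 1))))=-119 / 4608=-0.03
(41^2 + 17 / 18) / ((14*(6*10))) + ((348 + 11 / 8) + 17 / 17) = 352.38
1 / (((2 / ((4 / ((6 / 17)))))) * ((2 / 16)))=136 / 3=45.33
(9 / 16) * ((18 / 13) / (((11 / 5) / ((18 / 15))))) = 243 / 572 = 0.42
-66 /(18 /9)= -33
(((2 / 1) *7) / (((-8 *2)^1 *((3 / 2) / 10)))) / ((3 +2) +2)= -5 / 6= -0.83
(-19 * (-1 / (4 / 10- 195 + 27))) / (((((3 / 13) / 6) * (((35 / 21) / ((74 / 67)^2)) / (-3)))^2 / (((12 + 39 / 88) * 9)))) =-3843074789804484 / 92876516689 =-41378.33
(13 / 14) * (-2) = -13 / 7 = -1.86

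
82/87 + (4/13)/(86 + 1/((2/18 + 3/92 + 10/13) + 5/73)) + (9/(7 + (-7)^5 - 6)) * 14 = 99766958401819/106297070399169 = 0.94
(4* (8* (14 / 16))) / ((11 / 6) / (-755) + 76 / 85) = 2156280 / 68669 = 31.40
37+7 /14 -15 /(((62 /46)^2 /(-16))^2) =-2079914805 /1847042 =-1126.08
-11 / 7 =-1.57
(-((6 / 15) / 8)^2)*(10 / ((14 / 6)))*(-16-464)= 36 / 7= 5.14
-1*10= -10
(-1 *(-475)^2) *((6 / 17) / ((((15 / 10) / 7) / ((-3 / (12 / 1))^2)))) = -1579375 / 68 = -23226.10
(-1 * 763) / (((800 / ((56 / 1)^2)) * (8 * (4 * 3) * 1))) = -37387 / 1200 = -31.16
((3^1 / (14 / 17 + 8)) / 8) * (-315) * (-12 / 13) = 3213 / 260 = 12.36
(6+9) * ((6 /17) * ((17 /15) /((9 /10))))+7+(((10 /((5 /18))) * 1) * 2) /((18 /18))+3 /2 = 87.17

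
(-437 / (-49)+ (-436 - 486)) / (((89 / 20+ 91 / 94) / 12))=-504678480 / 249557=-2022.30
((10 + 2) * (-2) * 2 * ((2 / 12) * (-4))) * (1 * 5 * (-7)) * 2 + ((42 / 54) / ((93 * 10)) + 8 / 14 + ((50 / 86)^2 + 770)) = -1469.09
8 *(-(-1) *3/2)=12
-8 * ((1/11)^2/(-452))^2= -1/373901858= -0.00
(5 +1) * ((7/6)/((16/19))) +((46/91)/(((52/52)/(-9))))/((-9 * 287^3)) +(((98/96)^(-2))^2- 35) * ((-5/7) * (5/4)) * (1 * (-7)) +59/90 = -758750224143339919/3718876353388560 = -204.03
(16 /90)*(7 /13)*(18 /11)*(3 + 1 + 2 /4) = 504 /715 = 0.70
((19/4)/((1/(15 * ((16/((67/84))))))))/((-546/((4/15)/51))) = -608/44421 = -0.01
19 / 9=2.11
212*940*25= 4982000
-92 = -92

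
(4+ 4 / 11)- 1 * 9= -51 / 11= -4.64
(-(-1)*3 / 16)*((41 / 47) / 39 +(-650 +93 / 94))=-2379191 / 19552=-121.69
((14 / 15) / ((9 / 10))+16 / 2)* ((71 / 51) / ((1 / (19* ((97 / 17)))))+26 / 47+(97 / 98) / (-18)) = 221319629833 / 161732781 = 1368.43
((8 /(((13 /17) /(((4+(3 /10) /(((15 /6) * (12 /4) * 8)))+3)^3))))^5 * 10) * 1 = 223262938356088821015722150003210665436366026029016857 /37129300000000000000000000000000000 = 6013120052252232630.72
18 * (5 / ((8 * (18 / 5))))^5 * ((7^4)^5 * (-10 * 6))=-3896106752813085986328125 / 286654464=-13591648629665456.69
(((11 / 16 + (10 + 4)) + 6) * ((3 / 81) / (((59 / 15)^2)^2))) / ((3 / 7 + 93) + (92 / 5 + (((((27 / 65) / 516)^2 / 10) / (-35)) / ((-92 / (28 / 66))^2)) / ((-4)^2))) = 6951554804143950000000 / 242847418556344582909939799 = 0.00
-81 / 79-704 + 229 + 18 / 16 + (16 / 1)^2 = -138345 / 632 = -218.90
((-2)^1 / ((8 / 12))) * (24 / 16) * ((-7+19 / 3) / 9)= 1 / 3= 0.33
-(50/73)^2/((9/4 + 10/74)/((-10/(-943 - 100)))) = -3700000/1962025891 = -0.00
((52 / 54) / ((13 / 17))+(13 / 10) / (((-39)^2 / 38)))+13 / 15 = 3788 / 1755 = 2.16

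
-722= -722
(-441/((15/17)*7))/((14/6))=-153/5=-30.60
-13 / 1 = -13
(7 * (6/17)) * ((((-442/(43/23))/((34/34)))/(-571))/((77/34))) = 0.45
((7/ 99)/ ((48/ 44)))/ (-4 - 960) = -7/ 104112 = -0.00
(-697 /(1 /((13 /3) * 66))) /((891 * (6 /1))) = -37.29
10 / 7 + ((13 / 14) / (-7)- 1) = 0.30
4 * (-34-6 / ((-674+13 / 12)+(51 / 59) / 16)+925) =6791437476 / 1905547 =3564.04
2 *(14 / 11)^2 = 392 / 121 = 3.24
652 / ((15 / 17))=11084 / 15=738.93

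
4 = 4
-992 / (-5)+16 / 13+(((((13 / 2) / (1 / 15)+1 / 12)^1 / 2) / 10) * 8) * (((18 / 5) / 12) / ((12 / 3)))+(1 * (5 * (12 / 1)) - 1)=1360103 / 5200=261.56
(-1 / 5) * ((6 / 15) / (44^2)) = -1 / 24200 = -0.00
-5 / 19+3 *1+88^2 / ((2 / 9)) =662164 / 19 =34850.74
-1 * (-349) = 349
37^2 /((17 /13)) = 17797 /17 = 1046.88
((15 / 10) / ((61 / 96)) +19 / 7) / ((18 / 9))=2167 / 854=2.54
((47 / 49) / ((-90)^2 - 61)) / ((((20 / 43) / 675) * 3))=0.06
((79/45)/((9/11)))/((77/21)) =79/135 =0.59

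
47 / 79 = 0.59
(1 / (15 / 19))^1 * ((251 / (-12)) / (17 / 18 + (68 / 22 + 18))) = -52459 / 43630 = -1.20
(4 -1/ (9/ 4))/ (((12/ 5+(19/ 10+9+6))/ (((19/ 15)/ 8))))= 152/ 5211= 0.03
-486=-486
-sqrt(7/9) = -sqrt(7)/3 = -0.88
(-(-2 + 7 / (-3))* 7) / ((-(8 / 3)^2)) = -273 / 64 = -4.27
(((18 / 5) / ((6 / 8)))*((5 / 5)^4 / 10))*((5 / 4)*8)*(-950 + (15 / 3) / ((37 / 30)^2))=-6221040 / 1369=-4544.22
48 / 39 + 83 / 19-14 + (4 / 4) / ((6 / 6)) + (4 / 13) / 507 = -926720 / 125229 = -7.40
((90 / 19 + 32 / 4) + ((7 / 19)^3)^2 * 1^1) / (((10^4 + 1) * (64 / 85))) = 50943356595 / 30112374776384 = 0.00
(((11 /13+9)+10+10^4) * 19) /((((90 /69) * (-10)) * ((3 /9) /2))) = -28461373 /325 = -87573.46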